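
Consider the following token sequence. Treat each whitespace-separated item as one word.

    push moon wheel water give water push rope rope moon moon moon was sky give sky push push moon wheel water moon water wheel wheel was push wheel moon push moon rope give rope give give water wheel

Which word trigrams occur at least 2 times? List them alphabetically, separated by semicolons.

moon wheel water; push moon wheel

Trigram counts meeting the condition (at least 2 times):
  moon wheel water: 2
  push moon wheel: 2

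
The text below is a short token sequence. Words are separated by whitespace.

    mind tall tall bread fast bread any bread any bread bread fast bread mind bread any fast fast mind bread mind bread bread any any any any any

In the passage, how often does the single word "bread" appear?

10

Scanning the 28 tokens for "bread":
  position 4: bread
  position 6: bread
  position 8: bread
  position 10: bread
  position 11: bread
  position 13: bread
  position 15: bread
  position 20: bread
  position 22: bread
  position 23: bread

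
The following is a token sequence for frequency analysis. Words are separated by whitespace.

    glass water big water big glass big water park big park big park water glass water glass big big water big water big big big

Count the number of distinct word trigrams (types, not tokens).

25 tokens → 23 trigram windows in total.
Repeated trigrams (each contributes count−1 duplicates):
  big water big: 3
  park big park: 2
  water big water: 2
4 duplicate windows → 23 − 4 = 19 distinct.

19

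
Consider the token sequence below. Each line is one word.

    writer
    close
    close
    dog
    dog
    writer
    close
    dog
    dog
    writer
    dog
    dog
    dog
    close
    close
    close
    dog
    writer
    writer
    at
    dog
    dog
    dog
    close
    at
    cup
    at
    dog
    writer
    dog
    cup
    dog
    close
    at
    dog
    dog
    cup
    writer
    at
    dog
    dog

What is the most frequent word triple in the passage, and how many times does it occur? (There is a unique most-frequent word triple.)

Trigram frequencies (highest first):
  at dog dog: 3
  close close dog: 2
  close dog dog: 2
  dog dog writer: 2
  dog writer dog: 2
  dog dog dog: 2
  … (23 more, each ≤ 2)

"at dog dog", 3 times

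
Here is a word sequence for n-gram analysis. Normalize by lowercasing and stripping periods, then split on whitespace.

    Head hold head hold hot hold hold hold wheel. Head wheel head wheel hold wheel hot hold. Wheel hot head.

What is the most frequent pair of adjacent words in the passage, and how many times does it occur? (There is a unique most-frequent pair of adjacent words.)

Bigram frequencies (highest first):
  hold wheel: 3
  head hold: 2
  hot hold: 2
  hold hold: 2
  wheel head: 2
  head wheel: 2
  … (5 more, each ≤ 2)

"hold wheel", 3 times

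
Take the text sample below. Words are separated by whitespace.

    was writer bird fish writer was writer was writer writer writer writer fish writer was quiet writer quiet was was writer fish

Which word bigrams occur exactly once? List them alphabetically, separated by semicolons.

bird fish; quiet was; quiet writer; was quiet; was was; writer bird; writer quiet

Bigram counts meeting the condition (exactly once):
  bird fish: 1
  quiet was: 1
  quiet writer: 1
  was quiet: 1
  was was: 1
  writer bird: 1
  writer quiet: 1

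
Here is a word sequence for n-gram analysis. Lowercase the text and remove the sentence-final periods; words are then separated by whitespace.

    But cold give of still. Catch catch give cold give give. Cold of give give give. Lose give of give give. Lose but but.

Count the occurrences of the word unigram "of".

3

Scanning the 24 tokens for "of":
  position 4: of
  position 13: of
  position 19: of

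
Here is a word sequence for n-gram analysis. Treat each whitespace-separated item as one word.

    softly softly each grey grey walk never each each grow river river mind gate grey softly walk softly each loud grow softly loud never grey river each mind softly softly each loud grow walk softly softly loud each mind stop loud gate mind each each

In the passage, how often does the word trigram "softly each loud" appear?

Scanning the 43 overlapping trigram windows for "softly each loud":
  position 18–20: softly each loud
  position 30–32: softly each loud

2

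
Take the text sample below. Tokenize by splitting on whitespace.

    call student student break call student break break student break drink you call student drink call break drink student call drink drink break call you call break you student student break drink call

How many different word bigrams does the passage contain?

33 tokens → 32 bigram windows in total.
Repeated bigrams (each contributes count−1 duplicates):
  student break: 4
  break drink: 3
  call student: 3
  break call: 2
  call break: 2
  drink call: 2
  student student: 2
  you call: 2
12 duplicate windows → 32 − 12 = 20 distinct.

20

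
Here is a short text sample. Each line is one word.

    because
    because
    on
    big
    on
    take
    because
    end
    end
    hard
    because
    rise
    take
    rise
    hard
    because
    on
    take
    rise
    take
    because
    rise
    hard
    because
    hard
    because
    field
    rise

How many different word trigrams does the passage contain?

28 tokens → 26 trigram windows in total.
Repeated trigrams (each contributes count−1 duplicates):
  rise hard because: 2
1 duplicate windows → 26 − 1 = 25 distinct.

25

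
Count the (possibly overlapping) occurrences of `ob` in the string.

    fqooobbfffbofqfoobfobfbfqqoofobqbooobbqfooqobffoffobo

Sliding a length-2 window over the 53 characters (52 positions):
  position 5–6: ob
  position 17–18: ob
  position 20–21: ob
  position 30–31: ob
  position 36–37: ob
  position 44–45: ob
  position 51–52: ob

7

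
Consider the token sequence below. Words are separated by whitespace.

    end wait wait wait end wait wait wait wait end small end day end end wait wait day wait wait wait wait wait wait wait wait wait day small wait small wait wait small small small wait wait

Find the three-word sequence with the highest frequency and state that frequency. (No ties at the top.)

"wait wait wait", 10 times

Trigram frequencies (highest first):
  wait wait wait: 10
  end wait wait: 3
  wait wait end: 2
  wait wait day: 2
  small wait wait: 2
  wait end wait: 1
  … (16 more, each ≤ 1)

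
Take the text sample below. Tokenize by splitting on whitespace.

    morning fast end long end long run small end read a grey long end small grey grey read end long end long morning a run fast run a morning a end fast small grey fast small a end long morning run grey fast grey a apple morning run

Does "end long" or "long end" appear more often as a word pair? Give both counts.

"end long": 5 occurrences
"long end": 3 occurrences

"end long" (5 vs 3)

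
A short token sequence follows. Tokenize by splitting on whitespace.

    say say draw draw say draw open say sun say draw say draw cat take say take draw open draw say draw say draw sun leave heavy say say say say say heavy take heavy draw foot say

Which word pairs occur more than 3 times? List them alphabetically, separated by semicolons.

draw say; say draw; say say

Bigram counts meeting the condition (more than 3 times):
  draw say: 4
  say draw: 6
  say say: 5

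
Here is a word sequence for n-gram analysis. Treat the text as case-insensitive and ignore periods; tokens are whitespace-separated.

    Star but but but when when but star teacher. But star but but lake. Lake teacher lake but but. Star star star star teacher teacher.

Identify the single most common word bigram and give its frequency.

Bigram frequencies (highest first):
  but but: 4
  but star: 3
  star star: 3
  star but: 2
  star teacher: 2
  but when: 1
  … (9 more, each ≤ 1)

"but but", 4 times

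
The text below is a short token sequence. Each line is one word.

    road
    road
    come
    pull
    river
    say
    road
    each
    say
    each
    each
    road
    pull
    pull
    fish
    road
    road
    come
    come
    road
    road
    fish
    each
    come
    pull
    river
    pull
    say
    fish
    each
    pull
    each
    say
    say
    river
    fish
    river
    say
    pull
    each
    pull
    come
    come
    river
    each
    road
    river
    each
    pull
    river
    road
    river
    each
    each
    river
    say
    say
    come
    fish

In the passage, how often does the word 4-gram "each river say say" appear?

Scanning the 56 overlapping 4-gram windows for "each river say say":
  position 54–57: each river say say

1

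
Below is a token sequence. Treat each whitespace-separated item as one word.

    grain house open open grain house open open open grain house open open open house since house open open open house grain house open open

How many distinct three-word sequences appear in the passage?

11

25 tokens → 23 trigram windows in total.
Repeated trigrams (each contributes count−1 duplicates):
  house open open: 5
  grain house open: 4
  open open open: 3
  open grain house: 2
  open open grain: 2
  open open house: 2
12 duplicate windows → 23 − 12 = 11 distinct.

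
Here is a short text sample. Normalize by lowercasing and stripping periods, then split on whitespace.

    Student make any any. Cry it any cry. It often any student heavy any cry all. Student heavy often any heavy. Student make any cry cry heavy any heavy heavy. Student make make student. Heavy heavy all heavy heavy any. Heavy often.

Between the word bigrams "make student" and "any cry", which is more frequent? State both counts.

"make student": 1 occurrence
"any cry": 4 occurrences

"any cry" (4 vs 1)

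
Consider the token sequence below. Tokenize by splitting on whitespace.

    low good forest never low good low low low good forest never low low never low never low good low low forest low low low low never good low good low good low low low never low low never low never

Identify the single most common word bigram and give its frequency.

Bigram frequencies (highest first):
  low low: 10
  low good: 6
  never low: 6
  low never: 6
  good low: 5
  good forest: 2
  … (4 more, each ≤ 2)

"low low", 10 times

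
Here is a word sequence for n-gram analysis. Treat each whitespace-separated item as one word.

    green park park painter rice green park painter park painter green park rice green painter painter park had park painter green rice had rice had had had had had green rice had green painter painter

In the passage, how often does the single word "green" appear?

7

Scanning the 35 tokens for "green":
  position 1: green
  position 6: green
  position 11: green
  position 14: green
  position 21: green
  position 30: green
  position 33: green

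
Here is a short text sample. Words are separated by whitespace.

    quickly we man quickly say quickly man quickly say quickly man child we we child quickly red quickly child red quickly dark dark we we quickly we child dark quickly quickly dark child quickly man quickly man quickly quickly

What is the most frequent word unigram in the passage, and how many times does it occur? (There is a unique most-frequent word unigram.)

"quickly", 15 times

Unigram frequencies (highest first):
  quickly: 15
  we: 6
  man: 5
  child: 5
  dark: 4
  say: 2
  … (1 more, each ≤ 2)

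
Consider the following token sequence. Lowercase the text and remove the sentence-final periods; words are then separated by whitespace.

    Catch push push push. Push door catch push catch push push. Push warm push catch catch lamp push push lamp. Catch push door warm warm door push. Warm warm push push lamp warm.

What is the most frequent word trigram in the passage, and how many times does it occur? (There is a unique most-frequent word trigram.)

Trigram frequencies (highest first):
  push push push: 3
  catch push push: 2
  push push lamp: 2
  push push door: 1
  push door catch: 1
  door catch push: 1
  … (21 more, each ≤ 1)

"push push push", 3 times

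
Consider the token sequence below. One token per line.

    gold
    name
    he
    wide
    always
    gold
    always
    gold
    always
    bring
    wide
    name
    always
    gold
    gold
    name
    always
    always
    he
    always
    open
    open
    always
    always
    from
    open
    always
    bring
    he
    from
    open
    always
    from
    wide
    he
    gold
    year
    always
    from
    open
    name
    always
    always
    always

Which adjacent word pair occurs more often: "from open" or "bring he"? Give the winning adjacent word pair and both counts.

"from open": 3 occurrences
"bring he": 1 occurrence

"from open" (3 vs 1)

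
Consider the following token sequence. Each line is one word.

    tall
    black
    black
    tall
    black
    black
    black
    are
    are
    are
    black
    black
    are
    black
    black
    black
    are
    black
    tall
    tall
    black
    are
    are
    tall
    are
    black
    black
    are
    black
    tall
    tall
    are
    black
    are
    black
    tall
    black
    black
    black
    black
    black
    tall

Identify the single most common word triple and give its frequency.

"black black black", 5 times

Trigram frequencies (highest first):
  black black black: 5
  black black are: 4
  black are black: 4
  tall black black: 3
  are black black: 3
  are black tall: 3
  … (13 more, each ≤ 2)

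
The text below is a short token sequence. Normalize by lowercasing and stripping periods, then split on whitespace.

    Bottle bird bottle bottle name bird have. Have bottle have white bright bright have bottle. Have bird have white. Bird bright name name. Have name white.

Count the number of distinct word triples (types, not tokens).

26 tokens → 24 trigram windows in total.
Repeated trigrams (each contributes count−1 duplicates):
  have bottle have: 2
1 duplicate windows → 24 − 1 = 23 distinct.

23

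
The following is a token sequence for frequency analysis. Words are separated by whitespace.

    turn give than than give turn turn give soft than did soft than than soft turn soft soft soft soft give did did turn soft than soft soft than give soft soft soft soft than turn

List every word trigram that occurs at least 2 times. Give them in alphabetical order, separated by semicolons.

soft soft soft; soft soft than

Trigram counts meeting the condition (at least 2 times):
  soft soft soft: 4
  soft soft than: 2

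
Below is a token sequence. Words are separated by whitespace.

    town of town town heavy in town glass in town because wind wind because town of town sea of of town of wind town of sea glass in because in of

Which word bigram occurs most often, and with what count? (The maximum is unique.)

Bigram frequencies (highest first):
  town of: 4
  of town: 3
  in town: 2
  glass in: 2
  town town: 1
  town heavy: 1
  … (17 more, each ≤ 1)

"town of", 4 times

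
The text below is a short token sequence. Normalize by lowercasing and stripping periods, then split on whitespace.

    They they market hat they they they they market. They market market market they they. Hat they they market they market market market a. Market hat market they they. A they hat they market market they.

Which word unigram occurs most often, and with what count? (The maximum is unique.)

"they", 17 times

Unigram frequencies (highest first):
  they: 17
  market: 13
  hat: 4
  a: 2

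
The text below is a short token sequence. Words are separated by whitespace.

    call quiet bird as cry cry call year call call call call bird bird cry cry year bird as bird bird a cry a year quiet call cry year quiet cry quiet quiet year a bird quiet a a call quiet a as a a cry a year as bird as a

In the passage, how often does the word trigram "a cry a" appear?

Scanning the 50 overlapping trigram windows for "a cry a":
  position 22–24: a cry a
  position 45–47: a cry a

2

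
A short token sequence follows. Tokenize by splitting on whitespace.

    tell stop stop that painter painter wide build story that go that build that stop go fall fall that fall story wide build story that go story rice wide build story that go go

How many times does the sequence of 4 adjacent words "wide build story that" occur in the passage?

3

Scanning the 31 overlapping 4-gram windows for "wide build story that":
  position 7–10: wide build story that
  position 22–25: wide build story that
  position 29–32: wide build story that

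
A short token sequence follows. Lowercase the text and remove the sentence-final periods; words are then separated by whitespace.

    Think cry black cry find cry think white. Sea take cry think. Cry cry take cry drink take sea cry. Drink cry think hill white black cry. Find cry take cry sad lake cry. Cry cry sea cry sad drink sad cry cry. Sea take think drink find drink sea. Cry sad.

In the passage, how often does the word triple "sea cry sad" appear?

2

Scanning the 50 overlapping trigram windows for "sea cry sad":
  position 37–39: sea cry sad
  position 50–52: sea cry sad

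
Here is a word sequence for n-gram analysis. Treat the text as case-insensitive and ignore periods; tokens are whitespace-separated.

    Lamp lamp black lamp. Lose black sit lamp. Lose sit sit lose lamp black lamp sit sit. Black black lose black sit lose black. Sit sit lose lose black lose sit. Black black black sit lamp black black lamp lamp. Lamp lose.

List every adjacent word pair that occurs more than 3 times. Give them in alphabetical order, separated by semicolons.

black black; black sit; lose black

Bigram counts meeting the condition (more than 3 times):
  black black: 4
  black sit: 4
  lose black: 4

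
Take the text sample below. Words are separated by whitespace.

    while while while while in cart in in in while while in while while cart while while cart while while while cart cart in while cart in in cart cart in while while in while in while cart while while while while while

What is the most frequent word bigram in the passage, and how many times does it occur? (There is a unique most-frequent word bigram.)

Bigram frequencies (highest first):
  while while: 13
  in while: 6
  while cart: 5
  while in: 4
  cart in: 4
  in in: 3
  … (3 more, each ≤ 3)

"while while", 13 times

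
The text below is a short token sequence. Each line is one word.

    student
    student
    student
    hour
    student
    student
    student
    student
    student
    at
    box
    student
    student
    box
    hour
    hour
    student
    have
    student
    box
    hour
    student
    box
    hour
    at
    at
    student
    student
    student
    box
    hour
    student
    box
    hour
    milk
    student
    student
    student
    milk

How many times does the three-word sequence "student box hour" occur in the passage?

5

Scanning the 37 overlapping trigram windows for "student box hour":
  position 13–15: student box hour
  position 19–21: student box hour
  position 22–24: student box hour
  position 29–31: student box hour
  position 32–34: student box hour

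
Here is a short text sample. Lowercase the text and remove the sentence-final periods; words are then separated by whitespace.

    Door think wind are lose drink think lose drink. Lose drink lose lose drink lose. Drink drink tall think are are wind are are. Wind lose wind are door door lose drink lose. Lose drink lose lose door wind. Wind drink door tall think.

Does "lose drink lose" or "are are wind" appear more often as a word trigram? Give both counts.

"lose drink lose" (5 vs 2)

"lose drink lose": 5 occurrences
"are are wind": 2 occurrences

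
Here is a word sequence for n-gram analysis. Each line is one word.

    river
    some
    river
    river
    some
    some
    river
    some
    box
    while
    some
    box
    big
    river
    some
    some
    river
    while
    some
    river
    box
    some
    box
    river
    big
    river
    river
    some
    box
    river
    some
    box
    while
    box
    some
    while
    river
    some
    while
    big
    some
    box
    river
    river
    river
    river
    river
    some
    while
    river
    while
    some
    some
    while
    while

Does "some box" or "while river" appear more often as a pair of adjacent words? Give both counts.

"some box" (6 vs 2)

"some box": 6 occurrences
"while river": 2 occurrences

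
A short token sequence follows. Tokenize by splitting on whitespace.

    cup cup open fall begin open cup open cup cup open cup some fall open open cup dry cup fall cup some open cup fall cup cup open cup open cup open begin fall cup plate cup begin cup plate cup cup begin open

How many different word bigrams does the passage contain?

21

44 tokens → 43 bigram windows in total.
Repeated bigrams (each contributes count−1 duplicates):
  open cup: 7
  cup open: 6
  cup cup: 4
  fall cup: 3
  begin open: 2
  cup begin: 2
  cup fall: 2
  cup plate: 2
  … (2 more repeated)
22 duplicate windows → 43 − 22 = 21 distinct.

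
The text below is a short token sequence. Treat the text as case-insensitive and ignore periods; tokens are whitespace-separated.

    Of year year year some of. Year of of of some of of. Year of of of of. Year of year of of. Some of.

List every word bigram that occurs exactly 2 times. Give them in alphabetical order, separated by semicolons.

of some; year year

Bigram counts meeting the condition (exactly 2 times):
  of some: 2
  year year: 2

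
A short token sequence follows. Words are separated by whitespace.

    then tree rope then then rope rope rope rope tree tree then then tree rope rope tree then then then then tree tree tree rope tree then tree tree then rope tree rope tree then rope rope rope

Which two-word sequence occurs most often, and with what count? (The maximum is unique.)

Bigram frequencies (highest first):
  rope rope: 6
  then then: 5
  rope tree: 5
  tree then: 5
  then tree: 4
  tree rope: 4
  … (3 more, each ≤ 4)

"rope rope", 6 times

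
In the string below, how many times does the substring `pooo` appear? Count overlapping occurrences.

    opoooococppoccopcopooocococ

Sliding a length-4 window over the 27 characters (24 positions):
  position 2–5: pooo
  position 19–22: pooo

2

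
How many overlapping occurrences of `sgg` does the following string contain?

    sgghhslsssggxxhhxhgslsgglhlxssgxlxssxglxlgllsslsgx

Sliding a length-3 window over the 50 characters (48 positions):
  position 1–3: sgg
  position 10–12: sgg
  position 22–24: sgg

3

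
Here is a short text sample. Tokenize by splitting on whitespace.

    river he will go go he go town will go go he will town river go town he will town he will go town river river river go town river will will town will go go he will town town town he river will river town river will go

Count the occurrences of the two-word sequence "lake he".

0

Scanning the 48 overlapping bigram windows for "lake he":
  (none found)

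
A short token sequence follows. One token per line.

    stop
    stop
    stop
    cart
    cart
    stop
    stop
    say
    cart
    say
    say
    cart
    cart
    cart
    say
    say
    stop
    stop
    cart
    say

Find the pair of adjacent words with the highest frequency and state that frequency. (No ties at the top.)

"stop stop", 4 times

Bigram frequencies (highest first):
  stop stop: 4
  cart cart: 3
  cart say: 3
  stop cart: 2
  say cart: 2
  say say: 2
  … (3 more, each ≤ 1)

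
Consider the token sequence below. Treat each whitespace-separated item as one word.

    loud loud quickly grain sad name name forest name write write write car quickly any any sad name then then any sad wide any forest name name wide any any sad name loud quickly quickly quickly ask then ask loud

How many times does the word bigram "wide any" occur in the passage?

2

Scanning the 39 overlapping bigram windows for "wide any":
  position 23–24: wide any
  position 28–29: wide any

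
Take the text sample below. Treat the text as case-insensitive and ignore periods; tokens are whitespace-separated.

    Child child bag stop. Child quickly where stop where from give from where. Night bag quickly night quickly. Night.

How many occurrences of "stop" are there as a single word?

2

Scanning the 19 tokens for "stop":
  position 4: stop
  position 8: stop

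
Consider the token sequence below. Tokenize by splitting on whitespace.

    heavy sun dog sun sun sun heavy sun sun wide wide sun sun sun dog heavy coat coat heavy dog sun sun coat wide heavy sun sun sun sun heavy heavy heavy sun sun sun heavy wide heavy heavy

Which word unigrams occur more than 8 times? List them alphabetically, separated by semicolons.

heavy; sun

Unigram counts meeting the condition (more than 8 times):
  heavy: 11
  sun: 18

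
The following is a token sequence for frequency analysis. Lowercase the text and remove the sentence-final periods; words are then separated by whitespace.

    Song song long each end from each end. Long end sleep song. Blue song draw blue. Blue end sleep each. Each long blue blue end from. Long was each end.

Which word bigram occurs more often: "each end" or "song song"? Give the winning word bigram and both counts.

"each end" (3 vs 1)

"each end": 3 occurrences
"song song": 1 occurrence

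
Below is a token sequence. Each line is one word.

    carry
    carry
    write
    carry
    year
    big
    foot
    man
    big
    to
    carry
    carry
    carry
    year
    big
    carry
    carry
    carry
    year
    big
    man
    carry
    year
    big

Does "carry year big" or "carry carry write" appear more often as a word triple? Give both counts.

"carry year big" (4 vs 1)

"carry year big": 4 occurrences
"carry carry write": 1 occurrence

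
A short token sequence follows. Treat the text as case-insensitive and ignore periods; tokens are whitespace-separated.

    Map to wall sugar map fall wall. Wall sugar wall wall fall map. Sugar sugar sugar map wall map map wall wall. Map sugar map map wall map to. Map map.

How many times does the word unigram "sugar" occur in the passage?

Scanning the 31 tokens for "sugar":
  position 4: sugar
  position 9: sugar
  position 14: sugar
  position 15: sugar
  position 16: sugar
  position 24: sugar

6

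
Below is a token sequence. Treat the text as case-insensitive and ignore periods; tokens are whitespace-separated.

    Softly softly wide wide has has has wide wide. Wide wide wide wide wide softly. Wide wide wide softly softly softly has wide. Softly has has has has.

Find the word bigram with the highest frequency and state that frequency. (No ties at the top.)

Bigram frequencies (highest first):
  wide wide: 9
  has has: 5
  softly softly: 3
  wide softly: 3
  softly wide: 2
  has wide: 2
  … (2 more, each ≤ 2)

"wide wide", 9 times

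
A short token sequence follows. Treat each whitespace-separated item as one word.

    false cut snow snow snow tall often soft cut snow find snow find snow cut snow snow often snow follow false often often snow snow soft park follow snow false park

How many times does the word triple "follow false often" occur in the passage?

1

Scanning the 29 overlapping trigram windows for "follow false often":
  position 20–22: follow false often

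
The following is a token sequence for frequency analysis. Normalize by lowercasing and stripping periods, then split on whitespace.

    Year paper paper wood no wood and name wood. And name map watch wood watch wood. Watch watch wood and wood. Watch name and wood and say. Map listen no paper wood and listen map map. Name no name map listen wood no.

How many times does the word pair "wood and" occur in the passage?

5

Scanning the 42 overlapping bigram windows for "wood and":
  position 6–7: wood and
  position 9–10: wood and
  position 19–20: wood and
  position 25–26: wood and
  position 32–33: wood and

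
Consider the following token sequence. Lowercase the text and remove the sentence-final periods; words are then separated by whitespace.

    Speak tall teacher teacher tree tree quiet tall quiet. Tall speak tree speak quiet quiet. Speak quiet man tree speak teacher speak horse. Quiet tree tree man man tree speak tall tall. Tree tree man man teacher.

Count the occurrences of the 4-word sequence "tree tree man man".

Scanning the 34 overlapping 4-gram windows for "tree tree man man":
  position 25–28: tree tree man man
  position 33–36: tree tree man man

2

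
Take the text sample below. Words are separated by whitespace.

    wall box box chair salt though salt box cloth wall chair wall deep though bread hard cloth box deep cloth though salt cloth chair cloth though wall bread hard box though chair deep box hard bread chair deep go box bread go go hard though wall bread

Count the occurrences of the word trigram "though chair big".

0

Scanning the 45 overlapping trigram windows for "though chair big":
  (none found)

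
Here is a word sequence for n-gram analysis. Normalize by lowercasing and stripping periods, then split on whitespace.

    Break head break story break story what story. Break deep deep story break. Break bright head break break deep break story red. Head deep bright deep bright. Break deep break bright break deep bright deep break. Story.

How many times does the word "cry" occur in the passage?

0

Scanning the 37 tokens for "cry":
  (none found)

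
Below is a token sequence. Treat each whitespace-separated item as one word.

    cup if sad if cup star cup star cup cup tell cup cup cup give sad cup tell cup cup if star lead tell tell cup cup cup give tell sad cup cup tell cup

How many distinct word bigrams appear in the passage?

18

35 tokens → 34 bigram windows in total.
Repeated bigrams (each contributes count−1 duplicates):
  cup cup: 7
  tell cup: 4
  cup tell: 3
  cup give: 2
  cup if: 2
  cup star: 2
  sad cup: 2
  star cup: 2
16 duplicate windows → 34 − 16 = 18 distinct.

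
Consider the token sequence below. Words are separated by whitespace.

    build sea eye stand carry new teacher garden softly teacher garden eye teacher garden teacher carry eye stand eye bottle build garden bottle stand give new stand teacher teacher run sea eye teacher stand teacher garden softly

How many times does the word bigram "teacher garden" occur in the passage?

Scanning the 36 overlapping bigram windows for "teacher garden":
  position 7–8: teacher garden
  position 10–11: teacher garden
  position 13–14: teacher garden
  position 35–36: teacher garden

4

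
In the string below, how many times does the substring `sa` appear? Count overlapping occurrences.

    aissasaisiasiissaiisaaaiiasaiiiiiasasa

7

Sliding a length-2 window over the 38 characters (37 positions):
  position 4–5: sa
  position 6–7: sa
  position 16–17: sa
  position 20–21: sa
  position 27–28: sa
  position 35–36: sa
  position 37–38: sa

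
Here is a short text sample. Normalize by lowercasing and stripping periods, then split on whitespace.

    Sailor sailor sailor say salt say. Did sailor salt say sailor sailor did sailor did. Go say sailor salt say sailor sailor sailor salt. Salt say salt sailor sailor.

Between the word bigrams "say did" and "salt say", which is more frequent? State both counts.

"salt say" (4 vs 1)

"say did": 1 occurrence
"salt say": 4 occurrences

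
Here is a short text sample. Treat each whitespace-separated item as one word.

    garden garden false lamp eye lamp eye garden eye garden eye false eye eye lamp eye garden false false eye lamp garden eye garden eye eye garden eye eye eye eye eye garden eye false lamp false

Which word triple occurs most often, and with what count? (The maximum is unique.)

Trigram frequencies (highest first):
  eye garden eye: 5
  eye eye eye: 3
  eye lamp eye: 2
  lamp eye garden: 2
  garden eye garden: 2
  garden eye false: 2
  … (17 more, each ≤ 2)

"eye garden eye", 5 times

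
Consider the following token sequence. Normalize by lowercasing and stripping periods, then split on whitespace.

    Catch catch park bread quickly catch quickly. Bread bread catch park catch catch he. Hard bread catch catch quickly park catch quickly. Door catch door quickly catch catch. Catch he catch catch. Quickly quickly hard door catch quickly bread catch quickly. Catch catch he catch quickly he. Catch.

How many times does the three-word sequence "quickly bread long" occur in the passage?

0

Scanning the 46 overlapping trigram windows for "quickly bread long":
  (none found)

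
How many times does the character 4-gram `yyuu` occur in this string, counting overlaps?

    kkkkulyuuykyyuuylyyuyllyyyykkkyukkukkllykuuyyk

Sliding a length-4 window over the 46 characters (43 positions):
  position 12–15: yyuu

1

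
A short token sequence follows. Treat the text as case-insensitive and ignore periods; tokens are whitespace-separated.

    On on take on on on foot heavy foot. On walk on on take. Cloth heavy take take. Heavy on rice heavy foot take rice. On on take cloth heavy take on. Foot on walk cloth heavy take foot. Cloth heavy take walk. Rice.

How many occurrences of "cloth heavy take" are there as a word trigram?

Scanning the 42 overlapping trigram windows for "cloth heavy take":
  position 15–17: cloth heavy take
  position 29–31: cloth heavy take
  position 36–38: cloth heavy take
  position 40–42: cloth heavy take

4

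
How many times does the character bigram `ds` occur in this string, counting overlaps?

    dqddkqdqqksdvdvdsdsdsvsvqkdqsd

3

Sliding a length-2 window over the 30 characters (29 positions):
  position 16–17: ds
  position 18–19: ds
  position 20–21: ds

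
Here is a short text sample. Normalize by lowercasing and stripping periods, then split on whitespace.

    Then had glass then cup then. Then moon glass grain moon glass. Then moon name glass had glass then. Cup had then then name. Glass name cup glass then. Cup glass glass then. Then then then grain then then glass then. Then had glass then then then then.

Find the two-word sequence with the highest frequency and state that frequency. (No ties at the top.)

Bigram frequencies (highest first):
  then then: 10
  glass then: 7
  had glass: 3
  then cup: 3
  then had: 2
  then moon: 2
  … (17 more, each ≤ 2)

"then then", 10 times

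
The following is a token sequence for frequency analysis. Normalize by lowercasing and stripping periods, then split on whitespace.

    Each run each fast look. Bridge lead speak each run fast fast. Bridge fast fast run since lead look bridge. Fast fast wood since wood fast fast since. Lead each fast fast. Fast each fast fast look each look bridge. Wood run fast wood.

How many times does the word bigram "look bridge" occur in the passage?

Scanning the 43 overlapping bigram windows for "look bridge":
  position 5–6: look bridge
  position 19–20: look bridge
  position 39–40: look bridge

3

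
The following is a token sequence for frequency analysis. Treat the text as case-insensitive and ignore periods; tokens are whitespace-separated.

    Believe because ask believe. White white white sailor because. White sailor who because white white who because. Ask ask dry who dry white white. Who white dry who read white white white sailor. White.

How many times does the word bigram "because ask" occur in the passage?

2

Scanning the 33 overlapping bigram windows for "because ask":
  position 2–3: because ask
  position 17–18: because ask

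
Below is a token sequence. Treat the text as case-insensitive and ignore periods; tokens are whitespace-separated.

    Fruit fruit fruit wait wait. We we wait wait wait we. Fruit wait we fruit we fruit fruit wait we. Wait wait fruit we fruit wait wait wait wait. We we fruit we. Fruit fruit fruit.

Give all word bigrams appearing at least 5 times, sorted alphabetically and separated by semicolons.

Bigram counts meeting the condition (at least 5 times):
  fruit fruit: 5
  wait wait: 7
  wait we: 5
  we fruit: 6

fruit fruit; wait wait; wait we; we fruit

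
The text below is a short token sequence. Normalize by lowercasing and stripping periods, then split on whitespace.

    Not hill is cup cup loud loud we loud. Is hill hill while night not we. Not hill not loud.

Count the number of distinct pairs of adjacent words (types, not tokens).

20 tokens → 19 bigram windows in total.
Repeated bigrams (each contributes count−1 duplicates):
  not hill: 2
1 duplicate windows → 19 − 1 = 18 distinct.

18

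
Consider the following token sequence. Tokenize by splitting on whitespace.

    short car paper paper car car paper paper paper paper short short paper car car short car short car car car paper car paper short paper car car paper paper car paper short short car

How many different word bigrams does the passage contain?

35 tokens → 34 bigram windows in total.
Repeated bigrams (each contributes count−1 duplicates):
  car paper: 6
  car car: 5
  paper car: 5
  paper paper: 5
  short car: 4
  paper short: 3
  car short: 2
  short paper: 2
  … (1 more repeated)
25 duplicate windows → 34 − 25 = 9 distinct.

9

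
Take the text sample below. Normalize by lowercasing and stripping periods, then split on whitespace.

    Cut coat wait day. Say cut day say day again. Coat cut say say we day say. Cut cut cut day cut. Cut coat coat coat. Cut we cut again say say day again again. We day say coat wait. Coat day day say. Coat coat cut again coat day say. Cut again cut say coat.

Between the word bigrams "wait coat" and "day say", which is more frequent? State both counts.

"wait coat": 1 occurrence
"day say": 6 occurrences

"day say" (6 vs 1)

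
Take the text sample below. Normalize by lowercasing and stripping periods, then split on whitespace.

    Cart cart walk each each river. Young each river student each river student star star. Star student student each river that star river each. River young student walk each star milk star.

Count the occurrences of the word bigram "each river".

Scanning the 31 overlapping bigram windows for "each river":
  position 5–6: each river
  position 8–9: each river
  position 11–12: each river
  position 19–20: each river
  position 24–25: each river

5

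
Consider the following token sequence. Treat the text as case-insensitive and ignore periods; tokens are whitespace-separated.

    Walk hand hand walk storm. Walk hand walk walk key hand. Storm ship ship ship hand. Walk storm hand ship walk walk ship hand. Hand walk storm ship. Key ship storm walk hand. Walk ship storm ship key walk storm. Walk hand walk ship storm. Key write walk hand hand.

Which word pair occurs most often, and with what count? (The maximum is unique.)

Bigram frequencies (highest first):
  hand walk: 6
  walk hand: 5
  walk storm: 4
  hand hand: 3
  storm walk: 3
  storm ship: 3
  … (17 more, each ≤ 3)

"hand walk", 6 times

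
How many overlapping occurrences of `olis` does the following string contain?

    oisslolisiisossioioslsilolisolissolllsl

Sliding a length-4 window over the 39 characters (36 positions):
  position 6–9: olis
  position 25–28: olis
  position 29–32: olis

3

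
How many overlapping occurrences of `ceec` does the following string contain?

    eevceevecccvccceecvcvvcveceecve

2

Sliding a length-4 window over the 31 characters (28 positions):
  position 15–18: ceec
  position 26–29: ceec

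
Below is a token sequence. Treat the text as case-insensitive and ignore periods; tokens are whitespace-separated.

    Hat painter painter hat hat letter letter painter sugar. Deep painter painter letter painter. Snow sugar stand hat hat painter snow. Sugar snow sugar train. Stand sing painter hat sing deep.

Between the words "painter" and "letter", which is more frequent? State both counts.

"painter" (8 vs 3)

"painter": 8 occurrences
"letter": 3 occurrences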